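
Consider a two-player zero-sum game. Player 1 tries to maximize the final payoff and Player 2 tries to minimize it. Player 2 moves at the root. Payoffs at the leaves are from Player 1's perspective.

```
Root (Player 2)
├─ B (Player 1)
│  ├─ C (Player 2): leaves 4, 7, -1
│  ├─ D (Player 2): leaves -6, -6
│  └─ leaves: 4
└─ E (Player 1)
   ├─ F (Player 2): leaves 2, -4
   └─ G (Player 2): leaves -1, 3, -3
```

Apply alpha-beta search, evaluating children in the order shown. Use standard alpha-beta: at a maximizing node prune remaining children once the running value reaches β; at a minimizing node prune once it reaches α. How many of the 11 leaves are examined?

10

C [α=-∞,β=+∞]: v=-1
D [α=-1,β=+∞]: v=-6 after child 1 ≤ α → α-cutoff, skip 1
B [α=-∞,β=+∞]: v=4
F [α=-∞,β=4]: v=-4
G [α=-4,β=4]: v=-3
E [α=-∞,β=4]: v=-3
Root [α=-∞,β=+∞]: v=-3
Leaves evaluated: 10 of 11.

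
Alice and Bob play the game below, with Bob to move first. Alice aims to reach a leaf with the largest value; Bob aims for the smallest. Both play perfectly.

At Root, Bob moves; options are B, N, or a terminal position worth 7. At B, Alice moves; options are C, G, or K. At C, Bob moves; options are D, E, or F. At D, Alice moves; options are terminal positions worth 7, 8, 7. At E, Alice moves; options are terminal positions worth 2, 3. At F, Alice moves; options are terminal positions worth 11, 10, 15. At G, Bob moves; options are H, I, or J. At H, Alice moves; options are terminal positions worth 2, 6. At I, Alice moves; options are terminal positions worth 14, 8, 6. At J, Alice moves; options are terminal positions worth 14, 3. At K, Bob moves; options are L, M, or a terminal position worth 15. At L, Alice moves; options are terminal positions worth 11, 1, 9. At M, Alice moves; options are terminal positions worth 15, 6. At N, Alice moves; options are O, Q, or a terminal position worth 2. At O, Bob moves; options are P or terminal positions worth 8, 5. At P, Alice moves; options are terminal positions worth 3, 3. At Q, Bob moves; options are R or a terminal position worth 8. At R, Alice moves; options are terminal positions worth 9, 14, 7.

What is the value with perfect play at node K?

11

L: max(11, 1, 9) = 11
M: max(15, 6) = 15
K: min(11, 15, 15) = 11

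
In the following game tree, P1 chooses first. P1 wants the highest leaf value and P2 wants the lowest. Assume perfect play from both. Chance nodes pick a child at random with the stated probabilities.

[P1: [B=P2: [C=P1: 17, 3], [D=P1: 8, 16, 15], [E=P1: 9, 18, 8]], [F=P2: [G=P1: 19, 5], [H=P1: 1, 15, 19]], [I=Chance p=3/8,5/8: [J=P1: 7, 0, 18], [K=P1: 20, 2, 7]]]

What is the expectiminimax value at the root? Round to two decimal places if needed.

19.25

C (P1): max(17, 3) = 17
D (P1): max(8, 16, 15) = 16
E (P1): max(9, 18, 8) = 18
B (P2): min(17, 16, 18) = 16
G (P1): max(19, 5) = 19
H (P1): max(1, 15, 19) = 19
F (P2): min(19, 19) = 19
J (P1): max(7, 0, 18) = 18
K (P1): max(20, 2, 7) = 20
I (Chance): 3/8·18 + 5/8·20 = 19.25
Root (P1): max(16, 19, 19.25) = 19.25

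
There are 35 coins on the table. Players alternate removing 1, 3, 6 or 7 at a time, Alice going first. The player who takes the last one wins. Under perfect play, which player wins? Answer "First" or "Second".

W/L table (W = player to move can force a win):
i:   0  1  2  3  4  5  6  7  8  9 10 11 12 13 14 15 16 17 18 19 20 21 22 23 24 25 26 27 28 29 30 31 32 33 34 35
     L  W  L  W  L  W  W  W  W  W  W  W  L  W  L  W  L  W  W  W  W  W  W  W  L  W  L  W  L  W  W  W  W  W  W  W
Position 35 is W, so the first player wins.

First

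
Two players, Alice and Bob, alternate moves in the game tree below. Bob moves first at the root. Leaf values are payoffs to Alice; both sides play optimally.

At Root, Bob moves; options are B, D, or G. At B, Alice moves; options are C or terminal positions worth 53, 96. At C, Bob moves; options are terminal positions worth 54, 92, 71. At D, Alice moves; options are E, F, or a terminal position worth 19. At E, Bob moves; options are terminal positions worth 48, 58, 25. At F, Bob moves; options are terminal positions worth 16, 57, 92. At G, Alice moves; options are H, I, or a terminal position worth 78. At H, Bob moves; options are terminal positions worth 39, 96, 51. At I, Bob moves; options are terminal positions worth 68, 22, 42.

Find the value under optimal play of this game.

C (Bob): min(54, 92, 71) = 54
B (Alice): max(54, 53, 96) = 96
E (Bob): min(48, 58, 25) = 25
F (Bob): min(16, 57, 92) = 16
D (Alice): max(25, 16, 19) = 25
H (Bob): min(39, 96, 51) = 39
I (Bob): min(68, 22, 42) = 22
G (Alice): max(39, 22, 78) = 78
Root (Bob): min(96, 25, 78) = 25

25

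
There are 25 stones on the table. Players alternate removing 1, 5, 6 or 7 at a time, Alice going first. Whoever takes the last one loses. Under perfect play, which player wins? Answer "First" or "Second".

Second

Compute winning (W) and losing (L) positions by backward induction:
i:   0  1  2  3  4  5  6  7  8  9 10 11 12 13 14 15 16 17 18 19 20 21 22 23 24 25
     W  L  W  L  W  L  W  W  W  W  W  W  W  L  W  L  W  L  W  W  W  W  W  W  W  L
Position 25 is L, so the second player wins.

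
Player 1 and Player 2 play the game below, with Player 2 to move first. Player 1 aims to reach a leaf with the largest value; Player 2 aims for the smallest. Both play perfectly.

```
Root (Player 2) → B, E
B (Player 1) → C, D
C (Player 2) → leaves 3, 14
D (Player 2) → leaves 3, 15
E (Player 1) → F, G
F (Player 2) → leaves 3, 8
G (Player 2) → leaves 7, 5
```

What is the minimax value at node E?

5

F: min(3, 8) = 3
G: min(7, 5) = 5
E: max(3, 5) = 5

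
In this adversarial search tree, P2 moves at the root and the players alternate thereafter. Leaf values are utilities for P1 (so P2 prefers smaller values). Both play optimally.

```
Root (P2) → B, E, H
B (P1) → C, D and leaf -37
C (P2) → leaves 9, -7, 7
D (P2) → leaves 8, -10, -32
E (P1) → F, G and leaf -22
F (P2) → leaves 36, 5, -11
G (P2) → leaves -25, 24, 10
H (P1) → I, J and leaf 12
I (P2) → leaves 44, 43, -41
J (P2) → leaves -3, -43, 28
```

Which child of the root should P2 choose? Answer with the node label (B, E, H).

E

C (P2): min(9, -7, 7) = -7
D (P2): min(8, -10, -32) = -32
B (P1): max(-7, -32, -37) = -7
F (P2): min(36, 5, -11) = -11
G (P2): min(-25, 24, 10) = -25
E (P1): max(-11, -25, -22) = -11
I (P2): min(44, 43, -41) = -41
J (P2): min(-3, -43, 28) = -43
H (P1): max(-41, -43, 12) = 12
Root (P2): min(-7, -11, 12) = -11
P2 picks the child with the lowest value: E (value -11).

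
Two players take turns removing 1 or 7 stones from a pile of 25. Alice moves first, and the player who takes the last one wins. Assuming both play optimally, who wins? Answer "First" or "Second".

First

Compute winning (W) and losing (L) positions by backward induction:
i:   0  1  2  3  4  5  6  7  8  9 10 11 12 13 14 15 16 17 18 19 20 21 22 23 24 25
     L  W  L  W  L  W  L  W  L  W  L  W  L  W  L  W  L  W  L  W  L  W  L  W  L  W
Position 25 is W, so the first player wins.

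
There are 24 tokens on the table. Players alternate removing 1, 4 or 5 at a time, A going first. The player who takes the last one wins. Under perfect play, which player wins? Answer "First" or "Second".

W/L table (W = player to move can force a win):
i:   0  1  2  3  4  5  6  7  8  9 10 11 12 13 14 15 16 17 18 19 20 21 22 23 24
     L  W  L  W  W  W  W  W  L  W  L  W  W  W  W  W  L  W  L  W  W  W  W  W  L
Position 24 is L, so the second player wins.

Second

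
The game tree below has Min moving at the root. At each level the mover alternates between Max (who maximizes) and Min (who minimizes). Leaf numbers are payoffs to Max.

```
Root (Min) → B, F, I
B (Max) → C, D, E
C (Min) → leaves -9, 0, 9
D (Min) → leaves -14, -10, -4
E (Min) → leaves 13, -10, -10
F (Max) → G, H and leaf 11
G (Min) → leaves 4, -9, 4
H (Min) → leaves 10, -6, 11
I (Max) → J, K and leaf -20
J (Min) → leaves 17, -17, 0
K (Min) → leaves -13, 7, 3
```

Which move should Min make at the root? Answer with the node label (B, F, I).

I

C (Min): min(-9, 0, 9) = -9
D (Min): min(-14, -10, -4) = -14
E (Min): min(13, -10, -10) = -10
B (Max): max(-9, -14, -10) = -9
G (Min): min(4, -9, 4) = -9
H (Min): min(10, -6, 11) = -6
F (Max): max(-9, -6, 11) = 11
J (Min): min(17, -17, 0) = -17
K (Min): min(-13, 7, 3) = -13
I (Max): max(-17, -13, -20) = -13
Root (Min): min(-9, 11, -13) = -13
Min picks the child with the lowest value: I (value -13).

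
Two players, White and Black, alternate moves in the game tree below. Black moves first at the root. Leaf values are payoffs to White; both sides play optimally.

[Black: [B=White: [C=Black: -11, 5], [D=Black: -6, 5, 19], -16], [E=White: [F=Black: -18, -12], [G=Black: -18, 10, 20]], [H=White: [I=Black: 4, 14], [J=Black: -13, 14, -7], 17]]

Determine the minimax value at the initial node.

C (Black): min(-11, 5) = -11
D (Black): min(-6, 5, 19) = -6
B (White): max(-11, -6, -16) = -6
F (Black): min(-18, -12) = -18
G (Black): min(-18, 10, 20) = -18
E (White): max(-18, -18) = -18
I (Black): min(4, 14) = 4
J (Black): min(-13, 14, -7) = -13
H (White): max(4, -13, 17) = 17
Root (Black): min(-6, -18, 17) = -18

-18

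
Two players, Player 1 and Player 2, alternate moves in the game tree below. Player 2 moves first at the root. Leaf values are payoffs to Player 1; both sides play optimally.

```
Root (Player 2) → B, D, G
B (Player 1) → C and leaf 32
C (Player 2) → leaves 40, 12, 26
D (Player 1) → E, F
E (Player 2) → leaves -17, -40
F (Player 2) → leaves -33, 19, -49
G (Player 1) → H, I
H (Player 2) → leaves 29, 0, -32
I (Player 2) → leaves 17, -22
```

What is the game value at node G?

-22

H: min(29, 0, -32) = -32
I: min(17, -22) = -22
G: max(-32, -22) = -22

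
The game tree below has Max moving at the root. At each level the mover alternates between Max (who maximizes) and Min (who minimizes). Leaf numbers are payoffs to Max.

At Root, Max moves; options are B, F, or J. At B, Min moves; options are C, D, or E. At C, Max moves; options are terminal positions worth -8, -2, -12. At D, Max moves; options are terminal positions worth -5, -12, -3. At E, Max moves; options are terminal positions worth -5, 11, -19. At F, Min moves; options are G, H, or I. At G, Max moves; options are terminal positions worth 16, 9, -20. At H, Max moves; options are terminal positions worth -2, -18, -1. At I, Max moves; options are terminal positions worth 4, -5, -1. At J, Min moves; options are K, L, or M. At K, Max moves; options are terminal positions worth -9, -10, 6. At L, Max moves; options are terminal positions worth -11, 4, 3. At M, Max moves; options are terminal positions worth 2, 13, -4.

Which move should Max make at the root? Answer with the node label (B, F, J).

J

C (Max): max(-8, -2, -12) = -2
D (Max): max(-5, -12, -3) = -3
E (Max): max(-5, 11, -19) = 11
B (Min): min(-2, -3, 11) = -3
G (Max): max(16, 9, -20) = 16
H (Max): max(-2, -18, -1) = -1
I (Max): max(4, -5, -1) = 4
F (Min): min(16, -1, 4) = -1
K (Max): max(-9, -10, 6) = 6
L (Max): max(-11, 4, 3) = 4
M (Max): max(2, 13, -4) = 13
J (Min): min(6, 4, 13) = 4
Root (Max): max(-3, -1, 4) = 4
Max picks the child with the highest value: J (value 4).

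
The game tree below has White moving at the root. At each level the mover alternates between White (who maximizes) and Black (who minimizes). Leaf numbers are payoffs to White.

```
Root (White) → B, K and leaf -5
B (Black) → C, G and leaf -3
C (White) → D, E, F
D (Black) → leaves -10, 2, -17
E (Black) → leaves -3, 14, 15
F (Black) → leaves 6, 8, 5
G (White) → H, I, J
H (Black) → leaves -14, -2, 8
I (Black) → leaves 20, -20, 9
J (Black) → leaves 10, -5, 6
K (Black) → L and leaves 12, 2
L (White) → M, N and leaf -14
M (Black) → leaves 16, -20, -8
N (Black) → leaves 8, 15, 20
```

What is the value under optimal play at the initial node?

D (Black): min(-10, 2, -17) = -17
E (Black): min(-3, 14, 15) = -3
F (Black): min(6, 8, 5) = 5
C (White): max(-17, -3, 5) = 5
H (Black): min(-14, -2, 8) = -14
I (Black): min(20, -20, 9) = -20
J (Black): min(10, -5, 6) = -5
G (White): max(-14, -20, -5) = -5
B (Black): min(5, -5, -3) = -5
M (Black): min(16, -20, -8) = -20
N (Black): min(8, 15, 20) = 8
L (White): max(-20, 8, -14) = 8
K (Black): min(8, 12, 2) = 2
Root (White): max(-5, 2, -5) = 2

2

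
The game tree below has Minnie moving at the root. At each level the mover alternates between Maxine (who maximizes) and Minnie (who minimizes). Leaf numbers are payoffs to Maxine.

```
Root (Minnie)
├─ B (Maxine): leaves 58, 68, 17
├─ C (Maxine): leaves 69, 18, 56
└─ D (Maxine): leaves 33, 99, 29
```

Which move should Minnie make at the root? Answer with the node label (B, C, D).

B (Maxine): max(58, 68, 17) = 68
C (Maxine): max(69, 18, 56) = 69
D (Maxine): max(33, 99, 29) = 99
Root (Minnie): min(68, 69, 99) = 68
Minnie picks the child with the lowest value: B (value 68).

B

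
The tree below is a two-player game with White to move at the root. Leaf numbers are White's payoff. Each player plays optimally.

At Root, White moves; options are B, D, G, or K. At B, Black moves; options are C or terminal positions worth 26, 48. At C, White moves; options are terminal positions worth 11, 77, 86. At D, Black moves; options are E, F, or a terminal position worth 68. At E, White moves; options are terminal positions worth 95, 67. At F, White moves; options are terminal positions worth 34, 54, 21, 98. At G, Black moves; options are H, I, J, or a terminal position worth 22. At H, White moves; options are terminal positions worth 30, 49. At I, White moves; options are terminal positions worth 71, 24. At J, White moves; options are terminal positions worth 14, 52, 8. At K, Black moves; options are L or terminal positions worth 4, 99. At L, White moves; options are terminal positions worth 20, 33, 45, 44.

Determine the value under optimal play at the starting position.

68

C (White): max(11, 77, 86) = 86
B (Black): min(86, 26, 48) = 26
E (White): max(95, 67) = 95
F (White): max(34, 54, 21, 98) = 98
D (Black): min(95, 98, 68) = 68
H (White): max(30, 49) = 49
I (White): max(71, 24) = 71
J (White): max(14, 52, 8) = 52
G (Black): min(49, 71, 52, 22) = 22
L (White): max(20, 33, 45, 44) = 45
K (Black): min(45, 4, 99) = 4
Root (White): max(26, 68, 22, 4) = 68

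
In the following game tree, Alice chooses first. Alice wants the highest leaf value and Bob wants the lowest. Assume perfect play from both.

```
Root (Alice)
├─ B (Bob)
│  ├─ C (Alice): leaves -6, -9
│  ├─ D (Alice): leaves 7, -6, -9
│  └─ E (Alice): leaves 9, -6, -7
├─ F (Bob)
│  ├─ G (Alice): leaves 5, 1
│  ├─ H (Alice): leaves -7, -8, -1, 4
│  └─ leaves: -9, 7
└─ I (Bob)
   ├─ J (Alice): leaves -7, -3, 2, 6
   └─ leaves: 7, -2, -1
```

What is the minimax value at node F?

-9

G: max(5, 1) = 5
H: max(-7, -8, -1, 4) = 4
F: min(5, 4, -9, 7) = -9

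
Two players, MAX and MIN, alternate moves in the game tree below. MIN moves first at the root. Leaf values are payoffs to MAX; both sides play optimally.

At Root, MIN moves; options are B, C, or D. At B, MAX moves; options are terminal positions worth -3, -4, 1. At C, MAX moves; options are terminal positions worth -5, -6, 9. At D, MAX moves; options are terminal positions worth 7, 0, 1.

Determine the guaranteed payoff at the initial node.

1

B (MAX): max(-3, -4, 1) = 1
C (MAX): max(-5, -6, 9) = 9
D (MAX): max(7, 0, 1) = 7
Root (MIN): min(1, 9, 7) = 1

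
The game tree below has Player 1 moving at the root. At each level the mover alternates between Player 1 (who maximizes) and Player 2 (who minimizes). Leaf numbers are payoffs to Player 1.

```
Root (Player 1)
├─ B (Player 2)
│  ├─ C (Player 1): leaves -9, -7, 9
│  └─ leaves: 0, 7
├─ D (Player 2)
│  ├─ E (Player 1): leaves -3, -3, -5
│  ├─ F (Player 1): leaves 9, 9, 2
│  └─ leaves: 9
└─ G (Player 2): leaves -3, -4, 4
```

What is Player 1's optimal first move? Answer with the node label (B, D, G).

C (Player 1): max(-9, -7, 9) = 9
B (Player 2): min(9, 0, 7) = 0
E (Player 1): max(-3, -3, -5) = -3
F (Player 1): max(9, 9, 2) = 9
D (Player 2): min(-3, 9, 9) = -3
G (Player 2): min(-3, -4, 4) = -4
Root (Player 1): max(0, -3, -4) = 0
Player 1 picks the child with the highest value: B (value 0).

B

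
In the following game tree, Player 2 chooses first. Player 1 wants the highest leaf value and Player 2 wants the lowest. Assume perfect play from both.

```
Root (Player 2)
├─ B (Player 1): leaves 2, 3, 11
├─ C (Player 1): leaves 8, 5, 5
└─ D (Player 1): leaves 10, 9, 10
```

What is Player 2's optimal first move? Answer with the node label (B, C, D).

C

B (Player 1): max(2, 3, 11) = 11
C (Player 1): max(8, 5, 5) = 8
D (Player 1): max(10, 9, 10) = 10
Root (Player 2): min(11, 8, 10) = 8
Player 2 picks the child with the lowest value: C (value 8).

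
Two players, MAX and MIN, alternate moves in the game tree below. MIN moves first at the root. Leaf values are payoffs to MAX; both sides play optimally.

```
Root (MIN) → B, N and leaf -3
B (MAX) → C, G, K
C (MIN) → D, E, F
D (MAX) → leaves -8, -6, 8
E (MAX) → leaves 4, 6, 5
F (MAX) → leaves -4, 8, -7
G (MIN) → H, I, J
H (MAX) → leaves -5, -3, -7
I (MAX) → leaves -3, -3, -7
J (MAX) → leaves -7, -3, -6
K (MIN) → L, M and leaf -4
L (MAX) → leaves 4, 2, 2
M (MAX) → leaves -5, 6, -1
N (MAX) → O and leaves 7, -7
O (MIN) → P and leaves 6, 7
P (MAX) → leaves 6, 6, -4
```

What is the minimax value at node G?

-3

H: max(-5, -3, -7) = -3
I: max(-3, -3, -7) = -3
J: max(-7, -3, -6) = -3
G: min(-3, -3, -3) = -3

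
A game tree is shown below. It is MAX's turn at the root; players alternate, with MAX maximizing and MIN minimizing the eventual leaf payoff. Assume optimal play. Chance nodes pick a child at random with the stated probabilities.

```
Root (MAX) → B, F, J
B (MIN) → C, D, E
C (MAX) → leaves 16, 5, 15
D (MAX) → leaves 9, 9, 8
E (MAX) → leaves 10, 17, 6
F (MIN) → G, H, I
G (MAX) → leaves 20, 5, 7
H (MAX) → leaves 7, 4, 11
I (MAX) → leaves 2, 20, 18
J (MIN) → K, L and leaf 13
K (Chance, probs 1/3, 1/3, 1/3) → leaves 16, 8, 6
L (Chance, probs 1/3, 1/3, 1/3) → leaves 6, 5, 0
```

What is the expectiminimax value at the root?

C (MAX): max(16, 5, 15) = 16
D (MAX): max(9, 9, 8) = 9
E (MAX): max(10, 17, 6) = 17
B (MIN): min(16, 9, 17) = 9
G (MAX): max(20, 5, 7) = 20
H (MAX): max(7, 4, 11) = 11
I (MAX): max(2, 20, 18) = 20
F (MIN): min(20, 11, 20) = 11
K (Chance): 1/3·16 + 1/3·8 + 1/3·6 = 10
L (Chance): 1/3·6 + 1/3·5 + 1/3·0 = 3.67
J (MIN): min(10, 3.67, 13) = 3.67
Root (MAX): max(9, 11, 3.67) = 11

11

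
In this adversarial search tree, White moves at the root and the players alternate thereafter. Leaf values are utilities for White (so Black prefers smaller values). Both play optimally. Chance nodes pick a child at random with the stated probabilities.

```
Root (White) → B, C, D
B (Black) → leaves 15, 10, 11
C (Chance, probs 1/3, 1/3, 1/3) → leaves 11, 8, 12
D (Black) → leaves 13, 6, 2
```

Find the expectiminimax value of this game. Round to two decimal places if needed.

B (Black): min(15, 10, 11) = 10
C (Chance): 1/3·11 + 1/3·8 + 1/3·12 = 10.33
D (Black): min(13, 6, 2) = 2
Root (White): max(10, 10.33, 2) = 10.33

10.33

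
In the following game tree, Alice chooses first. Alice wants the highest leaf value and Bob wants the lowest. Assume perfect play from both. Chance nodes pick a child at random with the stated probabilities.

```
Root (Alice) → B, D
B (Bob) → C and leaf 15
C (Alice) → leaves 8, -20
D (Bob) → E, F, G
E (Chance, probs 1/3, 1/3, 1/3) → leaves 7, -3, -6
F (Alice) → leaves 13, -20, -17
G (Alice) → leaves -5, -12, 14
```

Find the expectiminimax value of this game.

C (Alice): max(8, -20) = 8
B (Bob): min(8, 15) = 8
E (Chance): 1/3·7 + 1/3·-3 + 1/3·-6 = -0.67
F (Alice): max(13, -20, -17) = 13
G (Alice): max(-5, -12, 14) = 14
D (Bob): min(-0.67, 13, 14) = -0.67
Root (Alice): max(8, -0.67) = 8

8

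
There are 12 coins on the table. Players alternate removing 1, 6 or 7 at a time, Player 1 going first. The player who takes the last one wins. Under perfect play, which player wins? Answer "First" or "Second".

Mark each pile size as W (mover wins) or L (mover loses):
i:   0  1  2  3  4  5  6  7  8  9 10 11 12
     L  W  L  W  L  W  W  W  W  W  W  W  L
Position 12 is L, so the second player wins.

Second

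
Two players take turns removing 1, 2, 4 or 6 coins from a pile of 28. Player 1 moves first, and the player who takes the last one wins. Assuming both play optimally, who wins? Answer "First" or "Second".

First

Compute winning (W) and losing (L) positions by backward induction:
i:   0  1  2  3  4  5  6  7  8  9 10 11 12 13 14 15 16 17 18 19 20 21 22 23 24 25 26 27 28
     L  W  W  L  W  W  W  W  L  W  W  L  W  W  W  W  L  W  W  L  W  W  W  W  L  W  W  L  W
Position 28 is W, so the first player wins.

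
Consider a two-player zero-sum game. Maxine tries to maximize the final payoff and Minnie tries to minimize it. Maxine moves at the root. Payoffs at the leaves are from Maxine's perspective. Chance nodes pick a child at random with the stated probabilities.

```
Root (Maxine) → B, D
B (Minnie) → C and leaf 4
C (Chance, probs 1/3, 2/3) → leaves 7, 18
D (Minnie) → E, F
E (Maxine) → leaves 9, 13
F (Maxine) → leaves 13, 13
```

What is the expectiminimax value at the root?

C (Chance): 1/3·7 + 2/3·18 = 14.33
B (Minnie): min(14.33, 4) = 4
E (Maxine): max(9, 13) = 13
F (Maxine): max(13, 13) = 13
D (Minnie): min(13, 13) = 13
Root (Maxine): max(4, 13) = 13

13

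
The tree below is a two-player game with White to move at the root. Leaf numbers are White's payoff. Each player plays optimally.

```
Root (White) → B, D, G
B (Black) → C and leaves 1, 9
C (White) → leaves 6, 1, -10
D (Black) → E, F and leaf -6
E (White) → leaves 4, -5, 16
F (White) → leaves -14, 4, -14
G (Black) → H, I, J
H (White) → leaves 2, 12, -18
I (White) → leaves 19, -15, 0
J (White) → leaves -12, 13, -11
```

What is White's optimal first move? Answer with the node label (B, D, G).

C (White): max(6, 1, -10) = 6
B (Black): min(6, 1, 9) = 1
E (White): max(4, -5, 16) = 16
F (White): max(-14, 4, -14) = 4
D (Black): min(16, 4, -6) = -6
H (White): max(2, 12, -18) = 12
I (White): max(19, -15, 0) = 19
J (White): max(-12, 13, -11) = 13
G (Black): min(12, 19, 13) = 12
Root (White): max(1, -6, 12) = 12
White picks the child with the highest value: G (value 12).

G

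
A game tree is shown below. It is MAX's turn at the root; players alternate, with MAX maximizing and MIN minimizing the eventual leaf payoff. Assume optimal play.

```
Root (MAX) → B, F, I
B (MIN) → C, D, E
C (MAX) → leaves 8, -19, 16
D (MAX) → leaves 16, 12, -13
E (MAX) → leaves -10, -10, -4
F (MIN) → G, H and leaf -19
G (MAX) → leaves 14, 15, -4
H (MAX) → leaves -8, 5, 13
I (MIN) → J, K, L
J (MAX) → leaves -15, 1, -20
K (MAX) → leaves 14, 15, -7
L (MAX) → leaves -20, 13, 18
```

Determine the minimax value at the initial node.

C (MAX): max(8, -19, 16) = 16
D (MAX): max(16, 12, -13) = 16
E (MAX): max(-10, -10, -4) = -4
B (MIN): min(16, 16, -4) = -4
G (MAX): max(14, 15, -4) = 15
H (MAX): max(-8, 5, 13) = 13
F (MIN): min(15, 13, -19) = -19
J (MAX): max(-15, 1, -20) = 1
K (MAX): max(14, 15, -7) = 15
L (MAX): max(-20, 13, 18) = 18
I (MIN): min(1, 15, 18) = 1
Root (MAX): max(-4, -19, 1) = 1

1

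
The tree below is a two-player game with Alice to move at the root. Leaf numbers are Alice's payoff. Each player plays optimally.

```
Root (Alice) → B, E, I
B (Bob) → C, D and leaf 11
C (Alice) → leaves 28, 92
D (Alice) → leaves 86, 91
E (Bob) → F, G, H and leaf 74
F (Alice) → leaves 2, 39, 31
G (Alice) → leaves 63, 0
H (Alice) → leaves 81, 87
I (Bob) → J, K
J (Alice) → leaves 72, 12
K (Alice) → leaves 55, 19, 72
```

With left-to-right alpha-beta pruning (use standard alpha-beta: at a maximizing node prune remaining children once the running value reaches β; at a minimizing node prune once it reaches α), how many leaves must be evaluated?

C [α=-∞,β=+∞]: v=92
D [α=-∞,β=92]: v=91
B [α=-∞,β=+∞]: v=11
F [α=11,β=+∞]: v=39
G [α=11,β=39]: v=63 after child 1 ≥ β → β-cutoff, skip 1
H [α=11,β=39]: v=81 after child 1 ≥ β → β-cutoff, skip 1
E [α=11,β=+∞]: v=39
J [α=39,β=+∞]: v=72
K [α=39,β=72]: v=72
I [α=39,β=+∞]: v=72
Root [α=-∞,β=+∞]: v=72
Leaves evaluated: 16 of 18.

16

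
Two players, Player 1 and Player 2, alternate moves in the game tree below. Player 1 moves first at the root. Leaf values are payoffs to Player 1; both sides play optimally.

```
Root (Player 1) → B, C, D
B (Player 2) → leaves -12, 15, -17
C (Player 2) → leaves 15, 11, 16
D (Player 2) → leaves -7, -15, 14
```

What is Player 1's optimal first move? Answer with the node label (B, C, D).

B (Player 2): min(-12, 15, -17) = -17
C (Player 2): min(15, 11, 16) = 11
D (Player 2): min(-7, -15, 14) = -15
Root (Player 1): max(-17, 11, -15) = 11
Player 1 picks the child with the highest value: C (value 11).

C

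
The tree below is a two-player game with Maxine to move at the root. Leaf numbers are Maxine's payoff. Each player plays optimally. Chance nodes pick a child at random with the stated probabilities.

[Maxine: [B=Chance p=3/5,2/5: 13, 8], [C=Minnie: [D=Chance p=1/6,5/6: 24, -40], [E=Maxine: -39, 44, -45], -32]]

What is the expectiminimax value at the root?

11

B (Chance): 3/5·13 + 2/5·8 = 11
D (Chance): 1/6·24 + 5/6·-40 = -29.33
E (Maxine): max(-39, 44, -45) = 44
C (Minnie): min(-29.33, 44, -32) = -32
Root (Maxine): max(11, -32) = 11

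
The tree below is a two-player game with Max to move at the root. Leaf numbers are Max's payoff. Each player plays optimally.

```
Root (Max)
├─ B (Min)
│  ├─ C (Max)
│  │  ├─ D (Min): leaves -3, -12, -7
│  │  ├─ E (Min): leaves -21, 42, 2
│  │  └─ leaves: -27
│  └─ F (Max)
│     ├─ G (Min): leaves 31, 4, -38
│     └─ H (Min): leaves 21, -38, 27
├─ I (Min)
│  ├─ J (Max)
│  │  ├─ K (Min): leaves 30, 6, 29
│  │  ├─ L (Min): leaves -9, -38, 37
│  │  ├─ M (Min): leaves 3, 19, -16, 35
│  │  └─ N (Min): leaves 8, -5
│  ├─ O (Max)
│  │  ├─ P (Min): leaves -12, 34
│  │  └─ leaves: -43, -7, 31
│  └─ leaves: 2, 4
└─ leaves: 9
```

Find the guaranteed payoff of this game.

9

D (Min): min(-3, -12, -7) = -12
E (Min): min(-21, 42, 2) = -21
C (Max): max(-12, -21, -27) = -12
G (Min): min(31, 4, -38) = -38
H (Min): min(21, -38, 27) = -38
F (Max): max(-38, -38) = -38
B (Min): min(-12, -38) = -38
K (Min): min(30, 6, 29) = 6
L (Min): min(-9, -38, 37) = -38
M (Min): min(3, 19, -16, 35) = -16
N (Min): min(8, -5) = -5
J (Max): max(6, -38, -16, -5) = 6
P (Min): min(-12, 34) = -12
O (Max): max(-12, -43, -7, 31) = 31
I (Min): min(6, 31, 2, 4) = 2
Root (Max): max(-38, 2, 9) = 9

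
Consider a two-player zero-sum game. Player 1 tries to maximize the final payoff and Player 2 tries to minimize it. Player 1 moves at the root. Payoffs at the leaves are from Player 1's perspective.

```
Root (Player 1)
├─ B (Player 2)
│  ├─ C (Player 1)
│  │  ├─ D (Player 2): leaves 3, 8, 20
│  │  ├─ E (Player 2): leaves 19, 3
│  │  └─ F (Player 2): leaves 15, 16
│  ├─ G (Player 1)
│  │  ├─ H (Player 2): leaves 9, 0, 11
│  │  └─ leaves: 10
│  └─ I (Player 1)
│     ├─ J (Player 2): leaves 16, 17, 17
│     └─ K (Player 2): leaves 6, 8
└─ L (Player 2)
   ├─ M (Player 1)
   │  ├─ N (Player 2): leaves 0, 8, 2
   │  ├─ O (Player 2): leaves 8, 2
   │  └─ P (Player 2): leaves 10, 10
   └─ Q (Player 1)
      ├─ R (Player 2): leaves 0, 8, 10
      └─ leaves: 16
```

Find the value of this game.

10

D (Player 2): min(3, 8, 20) = 3
E (Player 2): min(19, 3) = 3
F (Player 2): min(15, 16) = 15
C (Player 1): max(3, 3, 15) = 15
H (Player 2): min(9, 0, 11) = 0
G (Player 1): max(0, 10) = 10
J (Player 2): min(16, 17, 17) = 16
K (Player 2): min(6, 8) = 6
I (Player 1): max(16, 6) = 16
B (Player 2): min(15, 10, 16) = 10
N (Player 2): min(0, 8, 2) = 0
O (Player 2): min(8, 2) = 2
P (Player 2): min(10, 10) = 10
M (Player 1): max(0, 2, 10) = 10
R (Player 2): min(0, 8, 10) = 0
Q (Player 1): max(0, 16) = 16
L (Player 2): min(10, 16) = 10
Root (Player 1): max(10, 10) = 10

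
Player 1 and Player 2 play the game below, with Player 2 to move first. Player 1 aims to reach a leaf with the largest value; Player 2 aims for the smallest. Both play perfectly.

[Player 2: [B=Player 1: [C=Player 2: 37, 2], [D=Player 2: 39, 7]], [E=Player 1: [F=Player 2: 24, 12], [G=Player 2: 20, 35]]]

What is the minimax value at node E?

20

F: min(24, 12) = 12
G: min(20, 35) = 20
E: max(12, 20) = 20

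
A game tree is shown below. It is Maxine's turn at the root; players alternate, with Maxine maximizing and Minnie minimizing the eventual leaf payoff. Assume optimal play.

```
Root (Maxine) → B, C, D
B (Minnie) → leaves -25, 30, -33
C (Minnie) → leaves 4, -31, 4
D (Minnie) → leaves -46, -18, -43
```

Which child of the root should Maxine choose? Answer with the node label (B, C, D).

C

B (Minnie): min(-25, 30, -33) = -33
C (Minnie): min(4, -31, 4) = -31
D (Minnie): min(-46, -18, -43) = -46
Root (Maxine): max(-33, -31, -46) = -31
Maxine picks the child with the highest value: C (value -31).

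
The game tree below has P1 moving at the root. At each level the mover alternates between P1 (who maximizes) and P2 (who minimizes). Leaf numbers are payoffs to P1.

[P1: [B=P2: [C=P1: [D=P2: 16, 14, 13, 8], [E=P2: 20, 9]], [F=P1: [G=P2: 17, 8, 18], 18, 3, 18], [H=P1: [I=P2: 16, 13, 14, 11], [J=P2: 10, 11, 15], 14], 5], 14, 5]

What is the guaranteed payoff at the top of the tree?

14

D (P2): min(16, 14, 13, 8) = 8
E (P2): min(20, 9) = 9
C (P1): max(8, 9) = 9
G (P2): min(17, 8, 18) = 8
F (P1): max(8, 18, 3, 18) = 18
I (P2): min(16, 13, 14, 11) = 11
J (P2): min(10, 11, 15) = 10
H (P1): max(11, 10, 14) = 14
B (P2): min(9, 18, 14, 5) = 5
Root (P1): max(5, 14, 5) = 14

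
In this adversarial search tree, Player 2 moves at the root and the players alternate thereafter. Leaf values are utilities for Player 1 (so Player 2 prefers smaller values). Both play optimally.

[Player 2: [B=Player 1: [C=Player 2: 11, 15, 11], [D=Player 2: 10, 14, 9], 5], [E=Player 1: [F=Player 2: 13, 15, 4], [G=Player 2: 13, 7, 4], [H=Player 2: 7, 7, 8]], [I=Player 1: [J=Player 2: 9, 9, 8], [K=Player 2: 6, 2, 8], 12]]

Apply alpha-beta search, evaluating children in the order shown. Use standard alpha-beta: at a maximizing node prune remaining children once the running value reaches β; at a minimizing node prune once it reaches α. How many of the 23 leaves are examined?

17

C [α=-∞,β=+∞]: v=11
D [α=11,β=+∞]: v=10 after child 1 ≤ α → α-cutoff, skip 2
B [α=-∞,β=+∞]: v=11
F [α=-∞,β=11]: v=4
G [α=4,β=11]: v=4
H [α=4,β=11]: v=7
E [α=-∞,β=11]: v=7
J [α=-∞,β=7]: v=8
I [α=-∞,β=7]: v=8 after child 1 ≥ β → β-cutoff, skip 2
Root [α=-∞,β=+∞]: v=7
Leaves evaluated: 17 of 23.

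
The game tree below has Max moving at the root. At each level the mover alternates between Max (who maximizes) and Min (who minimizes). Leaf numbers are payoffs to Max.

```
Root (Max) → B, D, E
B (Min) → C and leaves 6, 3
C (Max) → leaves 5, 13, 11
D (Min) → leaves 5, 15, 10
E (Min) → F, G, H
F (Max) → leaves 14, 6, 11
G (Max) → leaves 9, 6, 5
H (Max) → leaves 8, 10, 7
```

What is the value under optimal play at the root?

C (Max): max(5, 13, 11) = 13
B (Min): min(13, 6, 3) = 3
D (Min): min(5, 15, 10) = 5
F (Max): max(14, 6, 11) = 14
G (Max): max(9, 6, 5) = 9
H (Max): max(8, 10, 7) = 10
E (Min): min(14, 9, 10) = 9
Root (Max): max(3, 5, 9) = 9

9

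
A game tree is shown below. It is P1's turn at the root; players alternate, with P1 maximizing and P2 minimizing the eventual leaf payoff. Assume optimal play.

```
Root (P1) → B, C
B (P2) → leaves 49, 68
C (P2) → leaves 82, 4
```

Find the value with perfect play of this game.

49

B (P2): min(49, 68) = 49
C (P2): min(82, 4) = 4
Root (P1): max(49, 4) = 49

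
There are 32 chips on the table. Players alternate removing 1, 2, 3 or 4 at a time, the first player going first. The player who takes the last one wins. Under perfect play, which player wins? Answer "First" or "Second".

W/L table (W = player to move can force a win):
i:   0  1  2  3  4  5  6  7  8  9 10 11 12 13 14 15 16 17 18 19 20 21 22 23 24 25 26 27 28 29 30 31 32
     L  W  W  W  W  L  W  W  W  W  L  W  W  W  W  L  W  W  W  W  L  W  W  W  W  L  W  W  W  W  L  W  W
Position 32 is W, so the first player wins.

First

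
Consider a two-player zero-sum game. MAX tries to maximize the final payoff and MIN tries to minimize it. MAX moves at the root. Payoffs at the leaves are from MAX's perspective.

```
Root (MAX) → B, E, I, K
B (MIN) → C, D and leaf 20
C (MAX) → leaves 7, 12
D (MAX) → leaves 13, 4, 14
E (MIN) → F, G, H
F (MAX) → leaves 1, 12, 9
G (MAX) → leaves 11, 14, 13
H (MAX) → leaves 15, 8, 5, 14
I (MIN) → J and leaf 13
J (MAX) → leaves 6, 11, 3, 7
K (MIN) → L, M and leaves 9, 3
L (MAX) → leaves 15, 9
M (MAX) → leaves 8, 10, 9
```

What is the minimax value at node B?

12

C: max(7, 12) = 12
D: max(13, 4, 14) = 14
B: min(12, 14, 20) = 12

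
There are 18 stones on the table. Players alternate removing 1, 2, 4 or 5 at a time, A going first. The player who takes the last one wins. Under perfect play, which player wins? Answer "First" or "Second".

Second

i:   0  1  2  3  4  5  6  7  8  9 10 11 12 13 14 15 16 17 18
     L  W  W  L  W  W  L  W  W  L  W  W  L  W  W  L  W  W  L
Position 18 is L, so the second player wins.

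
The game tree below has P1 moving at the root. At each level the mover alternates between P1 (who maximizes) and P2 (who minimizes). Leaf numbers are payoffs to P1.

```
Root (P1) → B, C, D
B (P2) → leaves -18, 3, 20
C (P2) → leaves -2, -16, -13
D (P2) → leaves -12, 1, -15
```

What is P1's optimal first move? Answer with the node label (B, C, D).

D

B (P2): min(-18, 3, 20) = -18
C (P2): min(-2, -16, -13) = -16
D (P2): min(-12, 1, -15) = -15
Root (P1): max(-18, -16, -15) = -15
P1 picks the child with the highest value: D (value -15).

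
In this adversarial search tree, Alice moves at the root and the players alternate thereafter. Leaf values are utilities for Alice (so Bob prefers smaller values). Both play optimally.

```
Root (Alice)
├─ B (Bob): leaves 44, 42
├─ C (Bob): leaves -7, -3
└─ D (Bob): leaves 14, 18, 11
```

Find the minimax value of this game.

42

B (Bob): min(44, 42) = 42
C (Bob): min(-7, -3) = -7
D (Bob): min(14, 18, 11) = 11
Root (Alice): max(42, -7, 11) = 42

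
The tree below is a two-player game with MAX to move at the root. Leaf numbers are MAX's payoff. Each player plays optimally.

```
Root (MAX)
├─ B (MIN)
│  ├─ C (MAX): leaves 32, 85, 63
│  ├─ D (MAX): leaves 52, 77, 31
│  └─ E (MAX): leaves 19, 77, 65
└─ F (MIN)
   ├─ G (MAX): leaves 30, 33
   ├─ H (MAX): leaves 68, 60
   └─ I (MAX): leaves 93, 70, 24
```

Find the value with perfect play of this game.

77

C (MAX): max(32, 85, 63) = 85
D (MAX): max(52, 77, 31) = 77
E (MAX): max(19, 77, 65) = 77
B (MIN): min(85, 77, 77) = 77
G (MAX): max(30, 33) = 33
H (MAX): max(68, 60) = 68
I (MAX): max(93, 70, 24) = 93
F (MIN): min(33, 68, 93) = 33
Root (MAX): max(77, 33) = 77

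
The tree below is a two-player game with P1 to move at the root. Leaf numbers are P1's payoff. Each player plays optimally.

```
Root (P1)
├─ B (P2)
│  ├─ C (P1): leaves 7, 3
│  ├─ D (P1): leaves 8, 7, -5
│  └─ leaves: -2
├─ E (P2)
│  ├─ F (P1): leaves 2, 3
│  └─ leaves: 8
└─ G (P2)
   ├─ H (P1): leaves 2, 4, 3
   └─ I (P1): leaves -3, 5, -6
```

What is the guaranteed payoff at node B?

C: max(7, 3) = 7
D: max(8, 7, -5) = 8
B: min(7, 8, -2) = -2

-2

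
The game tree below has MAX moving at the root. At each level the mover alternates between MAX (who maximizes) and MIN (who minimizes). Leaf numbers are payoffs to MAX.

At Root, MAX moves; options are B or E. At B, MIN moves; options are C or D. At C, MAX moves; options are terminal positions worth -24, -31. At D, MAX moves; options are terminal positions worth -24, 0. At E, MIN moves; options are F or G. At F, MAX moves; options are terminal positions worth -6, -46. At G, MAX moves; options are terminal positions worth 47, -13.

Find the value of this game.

C (MAX): max(-24, -31) = -24
D (MAX): max(-24, 0) = 0
B (MIN): min(-24, 0) = -24
F (MAX): max(-6, -46) = -6
G (MAX): max(47, -13) = 47
E (MIN): min(-6, 47) = -6
Root (MAX): max(-24, -6) = -6

-6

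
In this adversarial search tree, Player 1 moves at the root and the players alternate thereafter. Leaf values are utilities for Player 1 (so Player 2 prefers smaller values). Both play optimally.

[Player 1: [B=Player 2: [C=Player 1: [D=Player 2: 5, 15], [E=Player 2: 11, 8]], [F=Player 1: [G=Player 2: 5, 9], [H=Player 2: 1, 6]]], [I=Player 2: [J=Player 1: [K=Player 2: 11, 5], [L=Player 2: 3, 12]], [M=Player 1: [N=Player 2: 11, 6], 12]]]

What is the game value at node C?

8

D: min(5, 15) = 5
E: min(11, 8) = 8
C: max(5, 8) = 8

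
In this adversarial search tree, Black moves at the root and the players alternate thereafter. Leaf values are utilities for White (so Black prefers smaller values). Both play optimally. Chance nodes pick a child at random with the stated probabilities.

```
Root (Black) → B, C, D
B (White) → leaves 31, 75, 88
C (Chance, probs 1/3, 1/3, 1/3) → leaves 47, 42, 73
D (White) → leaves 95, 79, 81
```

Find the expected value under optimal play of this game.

54

B (White): max(31, 75, 88) = 88
C (Chance): 1/3·47 + 1/3·42 + 1/3·73 = 54
D (White): max(95, 79, 81) = 95
Root (Black): min(88, 54, 95) = 54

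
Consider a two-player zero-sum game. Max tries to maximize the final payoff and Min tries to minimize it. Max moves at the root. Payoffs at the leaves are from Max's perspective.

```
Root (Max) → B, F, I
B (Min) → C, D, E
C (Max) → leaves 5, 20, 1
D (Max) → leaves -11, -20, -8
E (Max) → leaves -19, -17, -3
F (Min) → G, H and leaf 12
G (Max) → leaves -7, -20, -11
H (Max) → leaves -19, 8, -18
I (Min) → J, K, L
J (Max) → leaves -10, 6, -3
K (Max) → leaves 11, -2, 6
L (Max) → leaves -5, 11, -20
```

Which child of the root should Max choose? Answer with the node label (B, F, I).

I

C (Max): max(5, 20, 1) = 20
D (Max): max(-11, -20, -8) = -8
E (Max): max(-19, -17, -3) = -3
B (Min): min(20, -8, -3) = -8
G (Max): max(-7, -20, -11) = -7
H (Max): max(-19, 8, -18) = 8
F (Min): min(-7, 8, 12) = -7
J (Max): max(-10, 6, -3) = 6
K (Max): max(11, -2, 6) = 11
L (Max): max(-5, 11, -20) = 11
I (Min): min(6, 11, 11) = 6
Root (Max): max(-8, -7, 6) = 6
Max picks the child with the highest value: I (value 6).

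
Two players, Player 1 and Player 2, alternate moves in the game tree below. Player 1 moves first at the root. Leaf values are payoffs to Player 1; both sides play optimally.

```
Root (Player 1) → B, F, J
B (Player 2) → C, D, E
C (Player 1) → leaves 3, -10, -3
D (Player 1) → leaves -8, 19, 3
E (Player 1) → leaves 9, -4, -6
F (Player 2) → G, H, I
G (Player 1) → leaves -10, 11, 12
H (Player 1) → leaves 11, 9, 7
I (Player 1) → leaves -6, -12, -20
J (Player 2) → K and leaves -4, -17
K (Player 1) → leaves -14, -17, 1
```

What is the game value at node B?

C: max(3, -10, -3) = 3
D: max(-8, 19, 3) = 19
E: max(9, -4, -6) = 9
B: min(3, 19, 9) = 3

3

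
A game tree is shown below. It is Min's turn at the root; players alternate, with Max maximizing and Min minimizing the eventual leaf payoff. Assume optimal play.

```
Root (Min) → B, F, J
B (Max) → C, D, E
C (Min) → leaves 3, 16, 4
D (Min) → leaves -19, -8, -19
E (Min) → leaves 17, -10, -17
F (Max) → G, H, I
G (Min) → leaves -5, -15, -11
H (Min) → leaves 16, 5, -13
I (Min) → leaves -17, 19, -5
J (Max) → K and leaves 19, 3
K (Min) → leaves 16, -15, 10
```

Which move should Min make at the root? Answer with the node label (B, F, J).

C (Min): min(3, 16, 4) = 3
D (Min): min(-19, -8, -19) = -19
E (Min): min(17, -10, -17) = -17
B (Max): max(3, -19, -17) = 3
G (Min): min(-5, -15, -11) = -15
H (Min): min(16, 5, -13) = -13
I (Min): min(-17, 19, -5) = -17
F (Max): max(-15, -13, -17) = -13
K (Min): min(16, -15, 10) = -15
J (Max): max(-15, 19, 3) = 19
Root (Min): min(3, -13, 19) = -13
Min picks the child with the lowest value: F (value -13).

F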